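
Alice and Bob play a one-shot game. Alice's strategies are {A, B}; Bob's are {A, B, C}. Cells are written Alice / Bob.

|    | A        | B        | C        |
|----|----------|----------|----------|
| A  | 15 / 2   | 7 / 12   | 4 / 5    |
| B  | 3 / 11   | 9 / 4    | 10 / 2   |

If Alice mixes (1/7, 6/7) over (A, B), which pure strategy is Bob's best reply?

Bob's best reply maximizes expected payoff against the mix.
A: (1/7)·2 + (6/7)·11 = 68/7
B: (1/7)·12 + (6/7)·4 = 36/7
C: (1/7)·5 + (6/7)·2 = 17/7
Highest expected payoff is 68/7, from A.

A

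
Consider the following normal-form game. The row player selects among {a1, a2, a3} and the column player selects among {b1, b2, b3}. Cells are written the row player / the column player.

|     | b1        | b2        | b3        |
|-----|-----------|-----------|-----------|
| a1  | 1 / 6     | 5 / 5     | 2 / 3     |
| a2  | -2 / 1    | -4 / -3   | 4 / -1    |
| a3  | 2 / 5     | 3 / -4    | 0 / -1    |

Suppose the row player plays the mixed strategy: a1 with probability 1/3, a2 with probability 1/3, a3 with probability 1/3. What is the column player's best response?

b1

Compute the column player's expected payoff from each pure strategy against the given mix.
b1: (1/3)·6 + (1/3)·1 + (1/3)·5 = 4
b2: (1/3)·5 + (1/3)·(-3) + (1/3)·(-4) = -2/3
b3: (1/3)·3 + (1/3)·(-1) + (1/3)·(-1) = 1/3
Highest expected payoff is 4, from b1.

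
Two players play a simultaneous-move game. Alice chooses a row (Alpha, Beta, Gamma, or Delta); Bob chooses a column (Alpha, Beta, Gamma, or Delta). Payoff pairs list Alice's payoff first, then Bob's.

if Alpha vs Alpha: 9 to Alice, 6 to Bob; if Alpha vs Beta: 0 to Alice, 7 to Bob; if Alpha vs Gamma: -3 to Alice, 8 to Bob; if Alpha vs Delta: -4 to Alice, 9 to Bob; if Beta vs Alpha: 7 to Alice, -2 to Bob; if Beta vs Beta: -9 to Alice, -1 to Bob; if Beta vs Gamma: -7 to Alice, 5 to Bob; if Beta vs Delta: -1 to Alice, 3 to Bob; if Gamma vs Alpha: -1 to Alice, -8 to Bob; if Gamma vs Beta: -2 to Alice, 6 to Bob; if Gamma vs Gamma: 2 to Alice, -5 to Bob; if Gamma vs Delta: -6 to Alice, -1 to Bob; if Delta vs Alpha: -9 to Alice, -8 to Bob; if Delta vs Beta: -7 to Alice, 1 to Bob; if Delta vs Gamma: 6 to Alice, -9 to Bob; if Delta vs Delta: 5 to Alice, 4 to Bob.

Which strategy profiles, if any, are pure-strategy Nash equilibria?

Check mutual best responses: a cell is a NE iff neither player can gain by unilaterally deviating.
Alice's best responses — vs Alpha: Alpha (payoff 9); vs Beta: Alpha (payoff 0); vs Gamma: Delta (payoff 6); vs Delta: Delta (payoff 5).
Bob's best responses — vs Alpha: Delta (payoff 9); vs Beta: Gamma (payoff 5); vs Gamma: Beta (payoff 6); vs Delta: Delta (payoff 4).
The only mutual best response is (Delta, Delta); neither player gains by switching there.

(Delta, Delta)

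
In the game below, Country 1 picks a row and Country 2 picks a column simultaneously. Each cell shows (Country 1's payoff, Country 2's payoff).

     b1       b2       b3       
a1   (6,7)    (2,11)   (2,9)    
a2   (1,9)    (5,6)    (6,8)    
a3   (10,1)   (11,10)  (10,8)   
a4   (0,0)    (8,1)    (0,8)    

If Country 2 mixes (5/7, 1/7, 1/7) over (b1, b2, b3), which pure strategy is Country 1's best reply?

Country 1's best reply maximizes expected payoff against the mix.
a1: (5/7)·6 + (1/7)·2 + (1/7)·2 = 34/7
a2: (5/7)·1 + (1/7)·5 + (1/7)·6 = 16/7
a3: (5/7)·10 + (1/7)·11 + (1/7)·10 = 71/7
a4: (5/7)·0 + (1/7)·8 + (1/7)·0 = 8/7
Highest expected payoff is 71/7, from a3.

a3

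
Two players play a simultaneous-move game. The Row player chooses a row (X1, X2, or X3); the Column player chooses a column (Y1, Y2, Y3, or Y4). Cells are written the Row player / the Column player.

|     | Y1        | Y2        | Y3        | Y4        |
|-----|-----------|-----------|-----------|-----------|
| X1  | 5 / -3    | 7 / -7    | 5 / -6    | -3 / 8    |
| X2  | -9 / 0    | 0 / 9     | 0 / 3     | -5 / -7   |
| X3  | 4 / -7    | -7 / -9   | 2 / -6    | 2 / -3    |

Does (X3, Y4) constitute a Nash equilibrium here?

Yes

Holding the Column player at Y4: the Row player gets 2 from X3, versus -3 from X1, -5 from X2. No profitable deviation for the Row player.
Holding the Row player at X3: the Column player gets -3 from Y4, versus -7 from Y1, -9 from Y2, -6 from Y3. No profitable deviation for the Column player either.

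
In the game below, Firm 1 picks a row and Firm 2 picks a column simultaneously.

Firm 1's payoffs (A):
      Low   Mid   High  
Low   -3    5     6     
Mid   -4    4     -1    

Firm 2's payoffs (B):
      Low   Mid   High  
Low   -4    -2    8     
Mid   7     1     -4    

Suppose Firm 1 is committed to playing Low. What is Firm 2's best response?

High

With Firm 1 fixed at Low, Firm 2's payoffs are: Low → -4, Mid → -2, High → 8.
The maximum is 8, achieved by High.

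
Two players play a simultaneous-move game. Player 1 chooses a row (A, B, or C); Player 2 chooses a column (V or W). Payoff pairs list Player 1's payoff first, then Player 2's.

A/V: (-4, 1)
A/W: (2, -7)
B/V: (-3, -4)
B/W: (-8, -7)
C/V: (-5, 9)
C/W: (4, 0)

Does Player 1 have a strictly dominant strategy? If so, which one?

A strategy is strictly dominant if it gives Player 1 a strictly higher payoff than every other strategy, against every choice by the opponent.
A is not dominant: against V, B gives -3 > -4.
B is not dominant: against W, A gives 2 > -8.
C is not dominant: against V, A gives -4 > -5.
No single strategy is best against every opponent action.

None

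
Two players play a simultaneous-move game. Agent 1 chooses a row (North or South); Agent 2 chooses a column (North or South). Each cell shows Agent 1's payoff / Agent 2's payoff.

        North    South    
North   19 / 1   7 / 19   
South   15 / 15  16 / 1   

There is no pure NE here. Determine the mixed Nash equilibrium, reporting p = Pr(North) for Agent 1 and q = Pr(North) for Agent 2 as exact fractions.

p = 7/16, q = 9/13

In a mixed NE each player is indifferent between their pure strategies, so the opponent's mix sets the indifference.
Agent 2 indifferent between North and South: p·1 + (1−p)·15 = p·19 + (1−p)·1 ⟹ 15 + (-14)p = 1 + 18p ⟹ p = 7/16.
Agent 1 indifferent between North and South: q·19 + (1−q)·7 = q·15 + (1−q)·16 ⟹ 7 + 12q = 16 + (-1)q ⟹ q = 9/13.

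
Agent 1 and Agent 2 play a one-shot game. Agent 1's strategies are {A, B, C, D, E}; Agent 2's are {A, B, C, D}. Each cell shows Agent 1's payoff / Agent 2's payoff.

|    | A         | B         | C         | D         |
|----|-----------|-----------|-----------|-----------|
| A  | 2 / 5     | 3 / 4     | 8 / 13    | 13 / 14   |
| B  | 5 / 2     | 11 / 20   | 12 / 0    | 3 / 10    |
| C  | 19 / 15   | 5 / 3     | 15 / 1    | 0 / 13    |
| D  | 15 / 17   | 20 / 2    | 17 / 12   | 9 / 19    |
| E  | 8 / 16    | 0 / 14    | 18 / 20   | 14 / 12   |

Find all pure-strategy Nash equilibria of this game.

(C, A) and (E, C)

A profile is a Nash equilibrium when each player is best-responding to the other.
Agent 1's best responses — vs A: C (payoff 19); vs B: D (payoff 20); vs C: E (payoff 18); vs D: E (payoff 14).
Agent 2's best responses — vs A: D (payoff 14); vs B: B (payoff 20); vs C: A (payoff 15); vs D: D (payoff 19); vs E: C (payoff 20).
Mutual best responses occur at (C, A) and (E, C); at each, neither player gains by switching.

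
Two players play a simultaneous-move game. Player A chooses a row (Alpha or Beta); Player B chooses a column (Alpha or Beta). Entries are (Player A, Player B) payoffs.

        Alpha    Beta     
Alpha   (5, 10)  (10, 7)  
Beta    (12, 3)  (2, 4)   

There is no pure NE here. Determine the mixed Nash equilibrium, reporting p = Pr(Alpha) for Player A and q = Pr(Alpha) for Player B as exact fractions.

p = 1/4, q = 8/15

In a mixed NE each player is indifferent between their pure strategies, so the opponent's mix sets the indifference.
Player B indifferent between Alpha and Beta: p·10 + (1−p)·3 = p·7 + (1−p)·4 ⟹ 3 + 7p = 4 + 3p ⟹ p = 1/4.
Player A indifferent between Alpha and Beta: q·5 + (1−q)·10 = q·12 + (1−q)·2 ⟹ 10 + (-5)q = 2 + 10q ⟹ q = 8/15.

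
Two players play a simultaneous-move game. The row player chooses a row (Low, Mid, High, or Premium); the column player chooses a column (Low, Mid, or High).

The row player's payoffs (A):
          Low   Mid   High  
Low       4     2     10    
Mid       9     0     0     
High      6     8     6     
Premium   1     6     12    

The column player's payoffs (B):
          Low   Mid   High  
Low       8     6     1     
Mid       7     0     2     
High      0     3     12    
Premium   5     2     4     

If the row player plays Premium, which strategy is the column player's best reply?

Low

With the row player fixed at Premium, the column player's payoffs are: Low → 5, Mid → 2, High → 4.
The maximum is 5, achieved by Low.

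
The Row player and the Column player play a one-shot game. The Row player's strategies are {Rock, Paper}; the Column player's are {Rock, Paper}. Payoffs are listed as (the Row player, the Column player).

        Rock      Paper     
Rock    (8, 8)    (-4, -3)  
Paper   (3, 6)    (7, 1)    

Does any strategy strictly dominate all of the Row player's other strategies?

None

Check whether one of the Row player's strategies beats all alternatives regardless of what the opponent does.
Rock is not dominant: against Paper, Paper gives 7 > -4.
Paper is not dominant: against Rock, Rock gives 8 > 3.
No single strategy is best against every opponent action.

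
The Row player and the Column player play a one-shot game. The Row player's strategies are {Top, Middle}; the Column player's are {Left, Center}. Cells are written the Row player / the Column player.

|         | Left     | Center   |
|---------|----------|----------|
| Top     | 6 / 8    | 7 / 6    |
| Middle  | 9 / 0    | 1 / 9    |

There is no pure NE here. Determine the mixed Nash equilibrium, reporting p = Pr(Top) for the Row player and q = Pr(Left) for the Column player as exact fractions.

p = 9/11, q = 2/3

Each player's mixing probability is pinned down by making the *other* player indifferent.
The Column player indifferent between Left and Center: p·8 + (1−p)·0 = p·6 + (1−p)·9 ⟹ 0 + 8p = 9 + (-3)p ⟹ p = 9/11.
The Row player indifferent between Top and Middle: q·6 + (1−q)·7 = q·9 + (1−q)·1 ⟹ 7 + (-1)q = 1 + 8q ⟹ q = 2/3.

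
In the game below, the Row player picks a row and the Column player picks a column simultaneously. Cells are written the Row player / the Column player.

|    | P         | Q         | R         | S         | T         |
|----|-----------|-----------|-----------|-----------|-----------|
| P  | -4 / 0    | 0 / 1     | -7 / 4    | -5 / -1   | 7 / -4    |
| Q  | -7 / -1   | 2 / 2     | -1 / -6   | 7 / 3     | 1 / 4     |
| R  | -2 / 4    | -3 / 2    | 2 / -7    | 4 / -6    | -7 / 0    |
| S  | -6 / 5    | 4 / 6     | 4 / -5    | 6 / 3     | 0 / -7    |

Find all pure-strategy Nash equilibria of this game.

Check mutual best responses: a cell is a NE iff neither player can gain by unilaterally deviating.
The Row player's best responses — vs P: R (payoff -2); vs Q: S (payoff 4); vs R: S (payoff 4); vs S: Q (payoff 7); vs T: P (payoff 7).
The Column player's best responses — vs P: R (payoff 4); vs Q: T (payoff 4); vs R: P (payoff 4); vs S: Q (payoff 6).
Mutual best responses occur at (R, P) and (S, Q); at each, neither player gains by switching.

(R, P) and (S, Q)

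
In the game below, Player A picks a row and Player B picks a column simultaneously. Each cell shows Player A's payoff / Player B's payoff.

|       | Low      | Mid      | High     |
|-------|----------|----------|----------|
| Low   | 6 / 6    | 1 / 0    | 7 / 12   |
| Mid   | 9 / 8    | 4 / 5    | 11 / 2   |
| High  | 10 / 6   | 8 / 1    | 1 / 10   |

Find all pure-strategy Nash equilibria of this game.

Check mutual best responses: a cell is a NE iff neither player can gain by unilaterally deviating.
Player A's best responses — vs Low: High (payoff 10); vs Mid: High (payoff 8); vs High: Mid (payoff 11).
Player B's best responses — vs Low: High (payoff 12); vs Mid: Low (payoff 8); vs High: High (payoff 10).
No cell has both players best-responding. For instance, Player A's best reply to Mid is High, but against High Player B prefers High over Mid.

None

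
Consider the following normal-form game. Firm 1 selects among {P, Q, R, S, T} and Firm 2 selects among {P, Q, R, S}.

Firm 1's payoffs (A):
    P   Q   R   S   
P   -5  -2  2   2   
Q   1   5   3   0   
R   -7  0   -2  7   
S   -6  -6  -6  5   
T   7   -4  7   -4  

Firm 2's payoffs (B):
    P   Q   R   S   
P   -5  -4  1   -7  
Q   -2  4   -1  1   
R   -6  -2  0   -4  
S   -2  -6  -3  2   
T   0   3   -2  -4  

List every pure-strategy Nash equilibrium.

A profile is a Nash equilibrium when each player is best-responding to the other.
Firm 1's best responses — vs P: T (payoff 7); vs Q: Q (payoff 5); vs R: T (payoff 7); vs S: R (payoff 7).
Firm 2's best responses — vs P: R (payoff 1); vs Q: Q (payoff 4); vs R: R (payoff 0); vs S: S (payoff 2); vs T: Q (payoff 3).
The only mutual best response is (Q, Q); neither player gains by switching there.

(Q, Q)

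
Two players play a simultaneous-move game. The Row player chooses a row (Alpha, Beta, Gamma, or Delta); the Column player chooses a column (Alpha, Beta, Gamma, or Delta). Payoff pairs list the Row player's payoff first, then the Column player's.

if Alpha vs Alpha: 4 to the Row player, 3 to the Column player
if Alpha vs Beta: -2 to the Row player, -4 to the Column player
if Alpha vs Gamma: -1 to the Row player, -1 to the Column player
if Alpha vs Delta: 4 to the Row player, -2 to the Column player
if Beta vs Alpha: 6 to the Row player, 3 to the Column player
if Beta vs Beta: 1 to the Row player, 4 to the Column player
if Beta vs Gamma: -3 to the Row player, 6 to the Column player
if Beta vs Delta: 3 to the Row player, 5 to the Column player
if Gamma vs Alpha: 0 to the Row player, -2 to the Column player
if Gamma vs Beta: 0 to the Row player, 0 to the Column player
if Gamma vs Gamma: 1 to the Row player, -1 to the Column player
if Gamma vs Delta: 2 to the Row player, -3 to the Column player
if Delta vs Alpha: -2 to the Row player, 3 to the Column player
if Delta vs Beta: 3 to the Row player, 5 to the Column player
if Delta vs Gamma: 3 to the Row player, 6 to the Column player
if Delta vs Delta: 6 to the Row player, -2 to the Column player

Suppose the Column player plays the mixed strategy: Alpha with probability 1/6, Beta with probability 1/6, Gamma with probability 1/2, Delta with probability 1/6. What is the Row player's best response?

The Row player's best reply maximizes expected payoff against the mix.
Alpha: (1/6)·4 + (1/6)·(-2) + (1/2)·(-1) + (1/6)·4 = 1/2
Beta: (1/6)·6 + (1/6)·1 + (1/2)·(-3) + (1/6)·3 = 1/6
Gamma: (1/6)·0 + (1/6)·0 + (1/2)·1 + (1/6)·2 = 5/6
Delta: (1/6)·(-2) + (1/6)·3 + (1/2)·3 + (1/6)·6 = 8/3
Highest expected payoff is 8/3, from Delta.

Delta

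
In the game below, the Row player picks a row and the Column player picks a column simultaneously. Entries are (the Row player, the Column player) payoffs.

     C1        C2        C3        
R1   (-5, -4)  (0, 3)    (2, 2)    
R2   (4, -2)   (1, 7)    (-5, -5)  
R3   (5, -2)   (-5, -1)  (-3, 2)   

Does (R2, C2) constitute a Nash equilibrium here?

Yes

Holding the Column player at C2: the Row player gets 1 from R2, versus 0 from R1, -5 from R3. No profitable deviation for the Row player.
Holding the Row player at R2: the Column player gets 7 from C2, versus -2 from C1, -5 from C3. No profitable deviation for the Column player either.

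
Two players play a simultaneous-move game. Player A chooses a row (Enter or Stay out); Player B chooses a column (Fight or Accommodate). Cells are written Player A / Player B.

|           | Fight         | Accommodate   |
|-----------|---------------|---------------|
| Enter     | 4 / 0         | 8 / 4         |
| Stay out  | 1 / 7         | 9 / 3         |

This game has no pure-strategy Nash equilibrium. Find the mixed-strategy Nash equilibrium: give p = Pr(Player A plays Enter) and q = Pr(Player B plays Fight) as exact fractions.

p = 1/2, q = 1/4

Each player's mixing probability is pinned down by making the *other* player indifferent.
Player B indifferent between Fight and Accommodate: p·0 + (1−p)·7 = p·4 + (1−p)·3 ⟹ 7 + (-7)p = 3 + 1p ⟹ p = 1/2.
Player A indifferent between Enter and Stay out: q·4 + (1−q)·8 = q·1 + (1−q)·9 ⟹ 8 + (-4)q = 9 + (-8)q ⟹ q = 1/4.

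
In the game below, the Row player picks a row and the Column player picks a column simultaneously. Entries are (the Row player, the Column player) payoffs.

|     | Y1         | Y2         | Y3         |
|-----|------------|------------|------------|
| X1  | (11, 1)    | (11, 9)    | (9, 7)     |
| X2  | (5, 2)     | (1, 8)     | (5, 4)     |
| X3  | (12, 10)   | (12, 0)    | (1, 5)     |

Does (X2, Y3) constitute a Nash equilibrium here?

Holding the Column player at Y3: the Row player gets 5 from X2 but could get 9 by switching to X1. The Row player has a profitable deviation.

No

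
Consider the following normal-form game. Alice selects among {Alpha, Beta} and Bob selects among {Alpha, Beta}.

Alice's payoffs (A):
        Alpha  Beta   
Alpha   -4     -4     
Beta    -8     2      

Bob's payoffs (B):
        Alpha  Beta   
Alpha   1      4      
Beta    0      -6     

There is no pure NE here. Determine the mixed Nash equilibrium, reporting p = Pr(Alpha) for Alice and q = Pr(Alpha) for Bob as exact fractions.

Each player's mixing probability is pinned down by making the *other* player indifferent.
Bob indifferent between Alpha and Beta: p·1 + (1−p)·0 = p·4 + (1−p)·(-6) ⟹ 0 + 1p = (-6) + 10p ⟹ p = 2/3.
Alice indifferent between Alpha and Beta: q·(-4) + (1−q)·(-4) = q·(-8) + (1−q)·2 ⟹ (-4) + 0q = 2 + (-10)q ⟹ q = 3/5.

p = 2/3, q = 3/5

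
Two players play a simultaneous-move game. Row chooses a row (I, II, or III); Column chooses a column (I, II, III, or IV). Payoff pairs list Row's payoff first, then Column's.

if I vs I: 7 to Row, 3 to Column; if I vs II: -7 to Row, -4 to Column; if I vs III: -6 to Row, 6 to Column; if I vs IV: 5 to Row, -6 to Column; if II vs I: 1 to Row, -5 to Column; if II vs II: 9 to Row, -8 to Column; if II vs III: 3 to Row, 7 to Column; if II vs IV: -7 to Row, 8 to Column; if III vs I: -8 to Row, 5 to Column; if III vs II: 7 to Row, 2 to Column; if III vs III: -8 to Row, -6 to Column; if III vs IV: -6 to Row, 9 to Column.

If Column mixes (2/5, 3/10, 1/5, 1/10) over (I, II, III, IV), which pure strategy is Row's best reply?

Row's best reply maximizes expected payoff against the mix.
I: (2/5)·7 + (3/10)·(-7) + (1/5)·(-6) + (1/10)·5 = 0
II: (2/5)·1 + (3/10)·9 + (1/5)·3 + (1/10)·(-7) = 3
III: (2/5)·(-8) + (3/10)·7 + (1/5)·(-8) + (1/10)·(-6) = -33/10
Highest expected payoff is 3, from II.

II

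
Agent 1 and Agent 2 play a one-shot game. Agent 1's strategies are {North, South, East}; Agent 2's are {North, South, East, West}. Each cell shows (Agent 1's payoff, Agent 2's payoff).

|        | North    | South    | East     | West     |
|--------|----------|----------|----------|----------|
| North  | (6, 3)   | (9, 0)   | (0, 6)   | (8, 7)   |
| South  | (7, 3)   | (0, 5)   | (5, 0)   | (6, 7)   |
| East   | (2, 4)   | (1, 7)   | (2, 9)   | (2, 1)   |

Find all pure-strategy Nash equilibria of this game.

Check mutual best responses: a cell is a NE iff neither player can gain by unilaterally deviating.
Agent 1's best responses — vs North: South (payoff 7); vs South: North (payoff 9); vs East: South (payoff 5); vs West: North (payoff 8).
Agent 2's best responses — vs North: West (payoff 7); vs South: West (payoff 7); vs East: East (payoff 9).
The only mutual best response is (North, West); neither player gains by switching there.

(North, West)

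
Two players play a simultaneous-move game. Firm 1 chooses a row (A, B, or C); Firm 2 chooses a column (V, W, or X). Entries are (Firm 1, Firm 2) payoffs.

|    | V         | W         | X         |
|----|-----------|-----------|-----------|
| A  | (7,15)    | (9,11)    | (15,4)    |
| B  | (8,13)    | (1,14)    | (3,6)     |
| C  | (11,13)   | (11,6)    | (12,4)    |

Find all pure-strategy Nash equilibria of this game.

(C, V)

Check mutual best responses: a cell is a NE iff neither player can gain by unilaterally deviating.
Firm 1's best responses — vs V: C (payoff 11); vs W: C (payoff 11); vs X: A (payoff 15).
Firm 2's best responses — vs A: V (payoff 15); vs B: W (payoff 14); vs C: V (payoff 13).
The only mutual best response is (C, V); neither player gains by switching there.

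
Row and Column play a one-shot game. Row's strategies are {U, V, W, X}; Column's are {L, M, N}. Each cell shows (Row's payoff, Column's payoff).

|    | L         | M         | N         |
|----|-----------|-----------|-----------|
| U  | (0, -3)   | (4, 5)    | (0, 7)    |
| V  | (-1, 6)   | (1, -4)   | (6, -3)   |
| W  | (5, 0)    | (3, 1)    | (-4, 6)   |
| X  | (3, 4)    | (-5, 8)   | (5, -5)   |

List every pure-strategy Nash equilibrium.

Find each player's best response to every opponent strategy; NE are the intersections.
Row's best responses — vs L: W (payoff 5); vs M: U (payoff 4); vs N: V (payoff 6).
Column's best responses — vs U: N (payoff 7); vs V: L (payoff 6); vs W: N (payoff 6); vs X: M (payoff 8).
No cell has both players best-responding. For instance, Row's best reply to N is V, but against V Column prefers L over N.

There is no pure-strategy Nash equilibrium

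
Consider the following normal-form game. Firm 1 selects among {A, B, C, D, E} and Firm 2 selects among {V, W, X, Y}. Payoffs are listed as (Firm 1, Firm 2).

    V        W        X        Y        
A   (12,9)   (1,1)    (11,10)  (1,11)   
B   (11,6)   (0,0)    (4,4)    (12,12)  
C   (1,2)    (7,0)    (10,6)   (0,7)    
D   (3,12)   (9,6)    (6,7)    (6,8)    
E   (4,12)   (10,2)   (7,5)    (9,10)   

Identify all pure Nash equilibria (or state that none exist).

Find each player's best response to every opponent strategy; NE are the intersections.
Firm 1's best responses — vs V: A (payoff 12); vs W: E (payoff 10); vs X: A (payoff 11); vs Y: B (payoff 12).
Firm 2's best responses — vs A: Y (payoff 11); vs B: Y (payoff 12); vs C: Y (payoff 7); vs D: V (payoff 12); vs E: V (payoff 12).
The only mutual best response is (B, Y); neither player gains by switching there.

(B, Y)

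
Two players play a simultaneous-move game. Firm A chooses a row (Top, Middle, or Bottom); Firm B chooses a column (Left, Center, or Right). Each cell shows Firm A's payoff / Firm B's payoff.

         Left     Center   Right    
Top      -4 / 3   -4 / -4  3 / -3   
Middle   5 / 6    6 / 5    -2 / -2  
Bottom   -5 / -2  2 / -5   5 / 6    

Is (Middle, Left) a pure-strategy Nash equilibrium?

Yes

Holding Firm B at Left: Firm A gets 5 from Middle, versus -4 from Top, -5 from Bottom. No profitable deviation for Firm A.
Holding Firm A at Middle: Firm B gets 6 from Left, versus 5 from Center, -2 from Right. No profitable deviation for Firm B either.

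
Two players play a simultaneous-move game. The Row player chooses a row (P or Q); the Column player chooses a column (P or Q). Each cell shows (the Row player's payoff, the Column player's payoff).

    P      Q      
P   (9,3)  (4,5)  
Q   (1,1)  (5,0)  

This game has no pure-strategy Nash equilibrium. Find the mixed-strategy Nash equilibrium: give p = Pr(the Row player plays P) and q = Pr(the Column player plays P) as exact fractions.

Each player's mixing probability is pinned down by making the *other* player indifferent.
The Column player indifferent between P and Q: p·3 + (1−p)·1 = p·5 + (1−p)·0 ⟹ 1 + 2p = 0 + 5p ⟹ p = 1/3.
The Row player indifferent between P and Q: q·9 + (1−q)·4 = q·1 + (1−q)·5 ⟹ 4 + 5q = 5 + (-4)q ⟹ q = 1/9.

p = 1/3, q = 1/9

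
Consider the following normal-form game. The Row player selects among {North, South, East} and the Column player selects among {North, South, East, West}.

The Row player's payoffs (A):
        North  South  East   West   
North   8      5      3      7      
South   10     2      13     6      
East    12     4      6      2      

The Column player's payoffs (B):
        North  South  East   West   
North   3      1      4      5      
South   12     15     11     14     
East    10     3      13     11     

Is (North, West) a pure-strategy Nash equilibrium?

Yes

Holding the Column player at West: the Row player gets 7 from North, versus 6 from South, 2 from East. No profitable deviation for the Row player.
Holding the Row player at North: the Column player gets 5 from West, versus 3 from North, 1 from South, 4 from East. No profitable deviation for the Column player either.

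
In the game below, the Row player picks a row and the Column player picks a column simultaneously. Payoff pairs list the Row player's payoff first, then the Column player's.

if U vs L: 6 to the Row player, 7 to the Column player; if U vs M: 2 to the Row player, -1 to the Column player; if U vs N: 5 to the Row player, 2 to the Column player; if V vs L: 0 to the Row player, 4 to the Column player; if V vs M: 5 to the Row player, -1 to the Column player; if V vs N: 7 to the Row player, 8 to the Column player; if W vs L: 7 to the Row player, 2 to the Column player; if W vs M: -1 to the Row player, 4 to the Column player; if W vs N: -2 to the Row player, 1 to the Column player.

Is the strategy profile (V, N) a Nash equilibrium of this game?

Yes

Holding the Column player at N: the Row player gets 7 from V, versus 5 from U, -2 from W. No profitable deviation for the Row player.
Holding the Row player at V: the Column player gets 8 from N, versus 4 from L, -1 from M. No profitable deviation for the Column player either.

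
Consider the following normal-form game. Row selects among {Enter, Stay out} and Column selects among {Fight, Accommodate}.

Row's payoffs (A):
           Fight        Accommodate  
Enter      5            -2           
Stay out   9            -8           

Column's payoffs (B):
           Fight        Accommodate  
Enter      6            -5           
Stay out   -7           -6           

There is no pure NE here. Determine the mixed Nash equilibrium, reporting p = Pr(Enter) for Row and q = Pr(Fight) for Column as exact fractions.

p = 1/12, q = 3/5

In a mixed NE each player is indifferent between their pure strategies, so the opponent's mix sets the indifference.
Column indifferent between Fight and Accommodate: p·6 + (1−p)·(-7) = p·(-5) + (1−p)·(-6) ⟹ (-7) + 13p = (-6) + 1p ⟹ p = 1/12.
Row indifferent between Enter and Stay out: q·5 + (1−q)·(-2) = q·9 + (1−q)·(-8) ⟹ (-2) + 7q = (-8) + 17q ⟹ q = 3/5.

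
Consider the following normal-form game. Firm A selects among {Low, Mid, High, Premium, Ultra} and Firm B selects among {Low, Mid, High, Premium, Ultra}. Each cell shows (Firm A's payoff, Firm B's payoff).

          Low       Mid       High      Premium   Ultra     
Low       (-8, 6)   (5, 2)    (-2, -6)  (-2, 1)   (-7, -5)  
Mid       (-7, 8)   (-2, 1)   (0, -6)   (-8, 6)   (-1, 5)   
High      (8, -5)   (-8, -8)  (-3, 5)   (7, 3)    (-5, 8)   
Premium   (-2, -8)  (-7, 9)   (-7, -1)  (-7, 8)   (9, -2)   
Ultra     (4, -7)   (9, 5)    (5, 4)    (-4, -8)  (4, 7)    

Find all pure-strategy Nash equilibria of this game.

A profile is a Nash equilibrium when each player is best-responding to the other.
Firm A's best responses — vs Low: High (payoff 8); vs Mid: Ultra (payoff 9); vs High: Ultra (payoff 5); vs Premium: High (payoff 7); vs Ultra: Premium (payoff 9).
Firm B's best responses — vs Low: Low (payoff 6); vs Mid: Low (payoff 8); vs High: Ultra (payoff 8); vs Premium: Mid (payoff 9); vs Ultra: Ultra (payoff 7).
No cell has both players best-responding. For instance, Firm A's best reply to High is Ultra, but against Ultra Firm B prefers Ultra over High.

No pure-strategy Nash equilibrium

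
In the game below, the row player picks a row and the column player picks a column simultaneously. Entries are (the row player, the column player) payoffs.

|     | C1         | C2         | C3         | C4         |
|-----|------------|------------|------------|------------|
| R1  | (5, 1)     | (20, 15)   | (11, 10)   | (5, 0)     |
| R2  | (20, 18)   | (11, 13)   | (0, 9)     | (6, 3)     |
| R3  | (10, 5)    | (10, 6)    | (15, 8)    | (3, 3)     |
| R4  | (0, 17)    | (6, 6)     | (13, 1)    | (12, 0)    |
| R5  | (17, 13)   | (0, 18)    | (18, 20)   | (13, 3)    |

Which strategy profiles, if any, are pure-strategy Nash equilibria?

Check mutual best responses: a cell is a NE iff neither player can gain by unilaterally deviating.
The row player's best responses — vs C1: R2 (payoff 20); vs C2: R1 (payoff 20); vs C3: R5 (payoff 18); vs C4: R5 (payoff 13).
The column player's best responses — vs R1: C2 (payoff 15); vs R2: C1 (payoff 18); vs R3: C3 (payoff 8); vs R4: C1 (payoff 17); vs R5: C3 (payoff 20).
Mutual best responses occur at (R1, C2), (R2, C1), and (R5, C3); at each, neither player gains by switching.

(R1, C2), (R2, C1), and (R5, C3)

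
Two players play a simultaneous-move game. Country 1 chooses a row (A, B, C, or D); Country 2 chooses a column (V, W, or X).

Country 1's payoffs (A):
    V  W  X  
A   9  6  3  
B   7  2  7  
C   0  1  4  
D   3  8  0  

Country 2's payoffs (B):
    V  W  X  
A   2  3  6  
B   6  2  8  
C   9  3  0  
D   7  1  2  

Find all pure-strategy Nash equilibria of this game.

Find each player's best response to every opponent strategy; NE are the intersections.
Country 1's best responses — vs V: A (payoff 9); vs W: D (payoff 8); vs X: B (payoff 7).
Country 2's best responses — vs A: X (payoff 6); vs B: X (payoff 8); vs C: V (payoff 9); vs D: V (payoff 7).
The only mutual best response is (B, X); neither player gains by switching there.

(B, X)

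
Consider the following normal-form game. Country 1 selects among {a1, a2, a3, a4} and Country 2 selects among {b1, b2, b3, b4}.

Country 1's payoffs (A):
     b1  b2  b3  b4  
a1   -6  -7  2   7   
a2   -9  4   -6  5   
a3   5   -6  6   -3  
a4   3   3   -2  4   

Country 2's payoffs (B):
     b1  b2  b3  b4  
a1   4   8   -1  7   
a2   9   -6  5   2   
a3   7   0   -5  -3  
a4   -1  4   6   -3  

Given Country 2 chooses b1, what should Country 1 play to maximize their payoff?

With Country 2 fixed at b1, Country 1's payoffs are: a1 → -6, a2 → -9, a3 → 5, a4 → 3.
The maximum is 5, achieved by a3.

a3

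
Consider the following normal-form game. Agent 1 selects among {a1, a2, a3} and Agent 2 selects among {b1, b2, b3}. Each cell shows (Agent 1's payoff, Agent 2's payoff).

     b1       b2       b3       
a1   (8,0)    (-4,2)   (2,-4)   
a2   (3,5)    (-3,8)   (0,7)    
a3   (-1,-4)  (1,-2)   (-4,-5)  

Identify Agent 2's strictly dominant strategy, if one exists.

Check whether one of Agent 2's strategies beats all alternatives regardless of what the opponent does.
b2 strictly dominates: vs a1: 2 > each of {0, -4}; vs a2: 8 > each of {5, 7}; vs a3: -2 > each of {-4, -5}.

b2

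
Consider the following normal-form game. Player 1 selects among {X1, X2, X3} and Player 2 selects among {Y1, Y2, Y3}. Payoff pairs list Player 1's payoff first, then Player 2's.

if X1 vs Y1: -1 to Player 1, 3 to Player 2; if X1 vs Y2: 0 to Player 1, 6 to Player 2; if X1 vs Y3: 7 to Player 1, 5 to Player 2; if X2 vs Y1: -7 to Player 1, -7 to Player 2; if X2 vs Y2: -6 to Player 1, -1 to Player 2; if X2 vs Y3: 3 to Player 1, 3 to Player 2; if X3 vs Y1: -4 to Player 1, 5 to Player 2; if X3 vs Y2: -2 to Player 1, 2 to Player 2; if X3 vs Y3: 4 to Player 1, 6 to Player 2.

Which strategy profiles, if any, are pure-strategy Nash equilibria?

Check mutual best responses: a cell is a NE iff neither player can gain by unilaterally deviating.
Player 1's best responses — vs Y1: X1 (payoff -1); vs Y2: X1 (payoff 0); vs Y3: X1 (payoff 7).
Player 2's best responses — vs X1: Y2 (payoff 6); vs X2: Y3 (payoff 3); vs X3: Y3 (payoff 6).
The only mutual best response is (X1, Y2); neither player gains by switching there.

(X1, Y2)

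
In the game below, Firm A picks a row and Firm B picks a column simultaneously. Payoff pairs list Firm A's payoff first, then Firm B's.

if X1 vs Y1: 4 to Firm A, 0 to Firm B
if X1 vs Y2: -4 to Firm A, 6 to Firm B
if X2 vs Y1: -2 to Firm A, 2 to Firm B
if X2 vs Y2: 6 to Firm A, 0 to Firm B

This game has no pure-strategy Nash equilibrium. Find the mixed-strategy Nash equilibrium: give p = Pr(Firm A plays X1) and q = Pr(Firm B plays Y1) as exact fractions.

In a mixed NE each player is indifferent between their pure strategies, so the opponent's mix sets the indifference.
Firm B indifferent between Y1 and Y2: p·0 + (1−p)·2 = p·6 + (1−p)·0 ⟹ 2 + (-2)p = 0 + 6p ⟹ p = 1/4.
Firm A indifferent between X1 and X2: q·4 + (1−q)·(-4) = q·(-2) + (1−q)·6 ⟹ (-4) + 8q = 6 + (-8)q ⟹ q = 5/8.

p = 1/4, q = 5/8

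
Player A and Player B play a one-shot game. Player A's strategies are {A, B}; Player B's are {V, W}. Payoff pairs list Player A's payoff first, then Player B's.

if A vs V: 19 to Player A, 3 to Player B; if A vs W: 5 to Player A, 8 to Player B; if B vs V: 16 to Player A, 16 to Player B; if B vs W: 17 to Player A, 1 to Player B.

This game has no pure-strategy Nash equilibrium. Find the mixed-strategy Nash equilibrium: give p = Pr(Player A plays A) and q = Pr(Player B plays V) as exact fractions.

In a mixed NE each player is indifferent between their pure strategies, so the opponent's mix sets the indifference.
Player B indifferent between V and W: p·3 + (1−p)·16 = p·8 + (1−p)·1 ⟹ 16 + (-13)p = 1 + 7p ⟹ p = 3/4.
Player A indifferent between A and B: q·19 + (1−q)·5 = q·16 + (1−q)·17 ⟹ 5 + 14q = 17 + (-1)q ⟹ q = 4/5.

p = 3/4, q = 4/5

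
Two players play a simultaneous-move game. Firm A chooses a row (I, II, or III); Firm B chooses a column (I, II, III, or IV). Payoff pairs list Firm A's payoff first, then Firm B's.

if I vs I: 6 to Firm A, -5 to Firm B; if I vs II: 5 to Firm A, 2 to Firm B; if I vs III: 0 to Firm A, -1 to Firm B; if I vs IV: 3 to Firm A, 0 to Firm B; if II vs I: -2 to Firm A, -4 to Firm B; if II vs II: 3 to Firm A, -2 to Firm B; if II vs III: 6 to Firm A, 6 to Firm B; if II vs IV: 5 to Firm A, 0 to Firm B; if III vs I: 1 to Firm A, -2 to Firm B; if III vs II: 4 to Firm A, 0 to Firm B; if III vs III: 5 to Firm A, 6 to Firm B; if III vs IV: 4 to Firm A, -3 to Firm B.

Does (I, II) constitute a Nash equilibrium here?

Yes

Holding Firm B at II: Firm A gets 5 from I, versus 3 from II, 4 from III. No profitable deviation for Firm A.
Holding Firm A at I: Firm B gets 2 from II, versus -5 from I, -1 from III, 0 from IV. No profitable deviation for Firm B either.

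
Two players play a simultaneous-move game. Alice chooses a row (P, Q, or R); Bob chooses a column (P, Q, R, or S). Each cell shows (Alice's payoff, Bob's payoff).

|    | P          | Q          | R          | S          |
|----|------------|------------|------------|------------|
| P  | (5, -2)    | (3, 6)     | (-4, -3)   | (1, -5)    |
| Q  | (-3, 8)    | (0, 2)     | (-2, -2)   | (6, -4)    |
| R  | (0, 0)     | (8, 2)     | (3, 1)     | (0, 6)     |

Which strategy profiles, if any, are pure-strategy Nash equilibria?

None

Find each player's best response to every opponent strategy; NE are the intersections.
Alice's best responses — vs P: P (payoff 5); vs Q: R (payoff 8); vs R: R (payoff 3); vs S: Q (payoff 6).
Bob's best responses — vs P: Q (payoff 6); vs Q: P (payoff 8); vs R: S (payoff 6).
No cell has both players best-responding. For instance, Alice's best reply to Q is R, but against R Bob prefers S over Q.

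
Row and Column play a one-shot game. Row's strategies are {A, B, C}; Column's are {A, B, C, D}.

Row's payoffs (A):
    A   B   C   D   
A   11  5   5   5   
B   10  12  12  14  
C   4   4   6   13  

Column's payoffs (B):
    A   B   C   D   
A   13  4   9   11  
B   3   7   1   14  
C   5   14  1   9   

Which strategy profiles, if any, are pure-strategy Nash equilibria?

(A, A) and (B, D)

Check mutual best responses: a cell is a NE iff neither player can gain by unilaterally deviating.
Row's best responses — vs A: A (payoff 11); vs B: B (payoff 12); vs C: B (payoff 12); vs D: B (payoff 14).
Column's best responses — vs A: A (payoff 13); vs B: D (payoff 14); vs C: B (payoff 14).
Mutual best responses occur at (A, A) and (B, D); at each, neither player gains by switching.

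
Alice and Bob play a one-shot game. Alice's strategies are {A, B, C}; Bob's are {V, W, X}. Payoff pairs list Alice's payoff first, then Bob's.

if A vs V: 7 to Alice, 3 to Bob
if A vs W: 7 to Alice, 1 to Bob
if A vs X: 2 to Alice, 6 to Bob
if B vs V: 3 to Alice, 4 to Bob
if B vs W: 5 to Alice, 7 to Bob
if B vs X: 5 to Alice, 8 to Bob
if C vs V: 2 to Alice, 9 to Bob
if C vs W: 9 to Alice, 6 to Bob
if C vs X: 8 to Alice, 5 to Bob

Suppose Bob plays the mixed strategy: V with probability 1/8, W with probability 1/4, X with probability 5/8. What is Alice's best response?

Alice's best reply maximizes expected payoff against the mix.
A: (1/8)·7 + (1/4)·7 + (5/8)·2 = 31/8
B: (1/8)·3 + (1/4)·5 + (5/8)·5 = 19/4
C: (1/8)·2 + (1/4)·9 + (5/8)·8 = 15/2
Highest expected payoff is 15/2, from C.

C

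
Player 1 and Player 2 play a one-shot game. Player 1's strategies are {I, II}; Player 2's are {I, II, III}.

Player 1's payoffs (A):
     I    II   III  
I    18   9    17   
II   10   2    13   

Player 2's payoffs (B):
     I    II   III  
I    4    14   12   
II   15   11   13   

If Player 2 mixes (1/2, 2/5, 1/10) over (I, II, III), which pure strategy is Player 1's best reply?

I

Player 1's best reply maximizes expected payoff against the mix.
I: (1/2)·18 + (2/5)·9 + (1/10)·17 = 143/10
II: (1/2)·10 + (2/5)·2 + (1/10)·13 = 71/10
Highest expected payoff is 143/10, from I.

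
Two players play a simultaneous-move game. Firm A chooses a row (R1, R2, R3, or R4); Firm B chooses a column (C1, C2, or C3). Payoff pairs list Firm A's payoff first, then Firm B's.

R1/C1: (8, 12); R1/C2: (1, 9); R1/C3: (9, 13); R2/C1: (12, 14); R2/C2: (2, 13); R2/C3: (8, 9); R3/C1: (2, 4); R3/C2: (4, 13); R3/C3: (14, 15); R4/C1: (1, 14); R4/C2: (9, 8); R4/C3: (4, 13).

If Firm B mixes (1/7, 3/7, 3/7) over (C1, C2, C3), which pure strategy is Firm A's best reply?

R3

Compute Firm A's expected payoff from each pure strategy against the given mix.
R1: (1/7)·8 + (3/7)·1 + (3/7)·9 = 38/7
R2: (1/7)·12 + (3/7)·2 + (3/7)·8 = 6
R3: (1/7)·2 + (3/7)·4 + (3/7)·14 = 8
R4: (1/7)·1 + (3/7)·9 + (3/7)·4 = 40/7
Highest expected payoff is 8, from R3.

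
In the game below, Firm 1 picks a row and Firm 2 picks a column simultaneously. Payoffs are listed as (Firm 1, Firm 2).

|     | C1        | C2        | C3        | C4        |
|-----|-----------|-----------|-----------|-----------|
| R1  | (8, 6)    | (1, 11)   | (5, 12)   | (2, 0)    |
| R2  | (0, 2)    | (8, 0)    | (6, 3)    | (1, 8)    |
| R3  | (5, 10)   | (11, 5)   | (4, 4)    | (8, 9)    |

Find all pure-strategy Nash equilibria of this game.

Find each player's best response to every opponent strategy; NE are the intersections.
Firm 1's best responses — vs C1: R1 (payoff 8); vs C2: R3 (payoff 11); vs C3: R2 (payoff 6); vs C4: R3 (payoff 8).
Firm 2's best responses — vs R1: C3 (payoff 12); vs R2: C4 (payoff 8); vs R3: C1 (payoff 10).
No cell has both players best-responding. For instance, Firm 1's best reply to C3 is R2, but against R2 Firm 2 prefers C4 over C3.

None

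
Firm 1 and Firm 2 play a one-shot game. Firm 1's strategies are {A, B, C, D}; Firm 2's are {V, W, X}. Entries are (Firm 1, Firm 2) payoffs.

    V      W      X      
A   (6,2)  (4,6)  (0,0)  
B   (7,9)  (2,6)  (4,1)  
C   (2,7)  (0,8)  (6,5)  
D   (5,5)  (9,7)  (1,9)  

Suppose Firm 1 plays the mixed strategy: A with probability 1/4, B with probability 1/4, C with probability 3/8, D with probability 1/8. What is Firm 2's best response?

Firm 2's best reply maximizes expected payoff against the mix.
V: (1/4)·2 + (1/4)·9 + (3/8)·7 + (1/8)·5 = 6
W: (1/4)·6 + (1/4)·6 + (3/8)·8 + (1/8)·7 = 55/8
X: (1/4)·0 + (1/4)·1 + (3/8)·5 + (1/8)·9 = 13/4
Highest expected payoff is 55/8, from W.

W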